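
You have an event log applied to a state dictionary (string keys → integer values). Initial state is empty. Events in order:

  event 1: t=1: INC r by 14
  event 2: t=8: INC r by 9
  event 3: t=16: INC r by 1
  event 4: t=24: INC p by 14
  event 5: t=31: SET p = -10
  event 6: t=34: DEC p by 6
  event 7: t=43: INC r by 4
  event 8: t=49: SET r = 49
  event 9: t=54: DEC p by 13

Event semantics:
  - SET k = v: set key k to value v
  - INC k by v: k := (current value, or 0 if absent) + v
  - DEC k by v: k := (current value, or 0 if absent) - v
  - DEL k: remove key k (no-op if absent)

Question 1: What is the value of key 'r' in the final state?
Answer: 49

Derivation:
Track key 'r' through all 9 events:
  event 1 (t=1: INC r by 14): r (absent) -> 14
  event 2 (t=8: INC r by 9): r 14 -> 23
  event 3 (t=16: INC r by 1): r 23 -> 24
  event 4 (t=24: INC p by 14): r unchanged
  event 5 (t=31: SET p = -10): r unchanged
  event 6 (t=34: DEC p by 6): r unchanged
  event 7 (t=43: INC r by 4): r 24 -> 28
  event 8 (t=49: SET r = 49): r 28 -> 49
  event 9 (t=54: DEC p by 13): r unchanged
Final: r = 49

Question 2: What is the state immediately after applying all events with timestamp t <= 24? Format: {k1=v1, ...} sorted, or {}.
Apply events with t <= 24 (4 events):
  after event 1 (t=1: INC r by 14): {r=14}
  after event 2 (t=8: INC r by 9): {r=23}
  after event 3 (t=16: INC r by 1): {r=24}
  after event 4 (t=24: INC p by 14): {p=14, r=24}

Answer: {p=14, r=24}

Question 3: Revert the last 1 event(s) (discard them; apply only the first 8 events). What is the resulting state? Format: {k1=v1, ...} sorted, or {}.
Answer: {p=-16, r=49}

Derivation:
Keep first 8 events (discard last 1):
  after event 1 (t=1: INC r by 14): {r=14}
  after event 2 (t=8: INC r by 9): {r=23}
  after event 3 (t=16: INC r by 1): {r=24}
  after event 4 (t=24: INC p by 14): {p=14, r=24}
  after event 5 (t=31: SET p = -10): {p=-10, r=24}
  after event 6 (t=34: DEC p by 6): {p=-16, r=24}
  after event 7 (t=43: INC r by 4): {p=-16, r=28}
  after event 8 (t=49: SET r = 49): {p=-16, r=49}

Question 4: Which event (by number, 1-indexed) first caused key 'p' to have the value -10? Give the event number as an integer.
Answer: 5

Derivation:
Looking for first event where p becomes -10:
  event 4: p = 14
  event 5: p 14 -> -10  <-- first match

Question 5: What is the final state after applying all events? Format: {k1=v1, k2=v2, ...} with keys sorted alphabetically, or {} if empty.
Answer: {p=-29, r=49}

Derivation:
  after event 1 (t=1: INC r by 14): {r=14}
  after event 2 (t=8: INC r by 9): {r=23}
  after event 3 (t=16: INC r by 1): {r=24}
  after event 4 (t=24: INC p by 14): {p=14, r=24}
  after event 5 (t=31: SET p = -10): {p=-10, r=24}
  after event 6 (t=34: DEC p by 6): {p=-16, r=24}
  after event 7 (t=43: INC r by 4): {p=-16, r=28}
  after event 8 (t=49: SET r = 49): {p=-16, r=49}
  after event 9 (t=54: DEC p by 13): {p=-29, r=49}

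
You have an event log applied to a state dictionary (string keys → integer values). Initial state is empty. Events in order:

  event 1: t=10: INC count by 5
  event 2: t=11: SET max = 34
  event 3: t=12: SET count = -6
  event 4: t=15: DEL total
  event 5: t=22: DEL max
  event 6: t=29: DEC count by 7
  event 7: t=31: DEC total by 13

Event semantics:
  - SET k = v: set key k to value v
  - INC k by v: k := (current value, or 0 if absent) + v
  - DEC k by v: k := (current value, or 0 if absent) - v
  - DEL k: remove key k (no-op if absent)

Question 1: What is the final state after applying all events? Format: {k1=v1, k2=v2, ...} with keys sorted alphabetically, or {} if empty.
  after event 1 (t=10: INC count by 5): {count=5}
  after event 2 (t=11: SET max = 34): {count=5, max=34}
  after event 3 (t=12: SET count = -6): {count=-6, max=34}
  after event 4 (t=15: DEL total): {count=-6, max=34}
  after event 5 (t=22: DEL max): {count=-6}
  after event 6 (t=29: DEC count by 7): {count=-13}
  after event 7 (t=31: DEC total by 13): {count=-13, total=-13}

Answer: {count=-13, total=-13}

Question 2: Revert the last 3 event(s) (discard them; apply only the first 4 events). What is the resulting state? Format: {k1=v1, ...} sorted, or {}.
Keep first 4 events (discard last 3):
  after event 1 (t=10: INC count by 5): {count=5}
  after event 2 (t=11: SET max = 34): {count=5, max=34}
  after event 3 (t=12: SET count = -6): {count=-6, max=34}
  after event 4 (t=15: DEL total): {count=-6, max=34}

Answer: {count=-6, max=34}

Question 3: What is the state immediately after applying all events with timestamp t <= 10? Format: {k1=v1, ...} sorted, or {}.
Apply events with t <= 10 (1 events):
  after event 1 (t=10: INC count by 5): {count=5}

Answer: {count=5}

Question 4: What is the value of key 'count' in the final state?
Track key 'count' through all 7 events:
  event 1 (t=10: INC count by 5): count (absent) -> 5
  event 2 (t=11: SET max = 34): count unchanged
  event 3 (t=12: SET count = -6): count 5 -> -6
  event 4 (t=15: DEL total): count unchanged
  event 5 (t=22: DEL max): count unchanged
  event 6 (t=29: DEC count by 7): count -6 -> -13
  event 7 (t=31: DEC total by 13): count unchanged
Final: count = -13

Answer: -13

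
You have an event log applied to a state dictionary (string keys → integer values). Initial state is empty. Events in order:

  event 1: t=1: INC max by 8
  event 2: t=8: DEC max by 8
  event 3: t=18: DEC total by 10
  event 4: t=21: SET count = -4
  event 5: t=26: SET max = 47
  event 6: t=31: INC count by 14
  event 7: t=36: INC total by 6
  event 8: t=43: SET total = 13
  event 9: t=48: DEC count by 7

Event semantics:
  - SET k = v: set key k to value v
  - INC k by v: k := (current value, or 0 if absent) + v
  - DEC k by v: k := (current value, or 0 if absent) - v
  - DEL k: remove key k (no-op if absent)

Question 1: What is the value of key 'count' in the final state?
Track key 'count' through all 9 events:
  event 1 (t=1: INC max by 8): count unchanged
  event 2 (t=8: DEC max by 8): count unchanged
  event 3 (t=18: DEC total by 10): count unchanged
  event 4 (t=21: SET count = -4): count (absent) -> -4
  event 5 (t=26: SET max = 47): count unchanged
  event 6 (t=31: INC count by 14): count -4 -> 10
  event 7 (t=36: INC total by 6): count unchanged
  event 8 (t=43: SET total = 13): count unchanged
  event 9 (t=48: DEC count by 7): count 10 -> 3
Final: count = 3

Answer: 3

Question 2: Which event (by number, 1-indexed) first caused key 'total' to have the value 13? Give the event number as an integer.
Answer: 8

Derivation:
Looking for first event where total becomes 13:
  event 3: total = -10
  event 4: total = -10
  event 5: total = -10
  event 6: total = -10
  event 7: total = -4
  event 8: total -4 -> 13  <-- first match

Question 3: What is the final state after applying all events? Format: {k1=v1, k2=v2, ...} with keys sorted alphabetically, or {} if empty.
  after event 1 (t=1: INC max by 8): {max=8}
  after event 2 (t=8: DEC max by 8): {max=0}
  after event 3 (t=18: DEC total by 10): {max=0, total=-10}
  after event 4 (t=21: SET count = -4): {count=-4, max=0, total=-10}
  after event 5 (t=26: SET max = 47): {count=-4, max=47, total=-10}
  after event 6 (t=31: INC count by 14): {count=10, max=47, total=-10}
  after event 7 (t=36: INC total by 6): {count=10, max=47, total=-4}
  after event 8 (t=43: SET total = 13): {count=10, max=47, total=13}
  after event 9 (t=48: DEC count by 7): {count=3, max=47, total=13}

Answer: {count=3, max=47, total=13}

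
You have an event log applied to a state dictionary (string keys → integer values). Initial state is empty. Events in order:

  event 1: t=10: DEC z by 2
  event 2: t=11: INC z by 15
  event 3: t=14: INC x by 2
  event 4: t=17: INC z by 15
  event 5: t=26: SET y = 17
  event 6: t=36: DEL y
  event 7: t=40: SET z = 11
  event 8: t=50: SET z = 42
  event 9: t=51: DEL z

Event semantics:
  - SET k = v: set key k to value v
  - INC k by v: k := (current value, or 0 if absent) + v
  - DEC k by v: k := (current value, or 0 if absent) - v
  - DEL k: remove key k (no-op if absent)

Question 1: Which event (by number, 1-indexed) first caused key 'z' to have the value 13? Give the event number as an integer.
Looking for first event where z becomes 13:
  event 1: z = -2
  event 2: z -2 -> 13  <-- first match

Answer: 2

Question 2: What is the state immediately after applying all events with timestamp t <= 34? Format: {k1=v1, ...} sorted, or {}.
Answer: {x=2, y=17, z=28}

Derivation:
Apply events with t <= 34 (5 events):
  after event 1 (t=10: DEC z by 2): {z=-2}
  after event 2 (t=11: INC z by 15): {z=13}
  after event 3 (t=14: INC x by 2): {x=2, z=13}
  after event 4 (t=17: INC z by 15): {x=2, z=28}
  after event 5 (t=26: SET y = 17): {x=2, y=17, z=28}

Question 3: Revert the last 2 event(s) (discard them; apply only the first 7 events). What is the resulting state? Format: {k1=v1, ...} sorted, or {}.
Answer: {x=2, z=11}

Derivation:
Keep first 7 events (discard last 2):
  after event 1 (t=10: DEC z by 2): {z=-2}
  after event 2 (t=11: INC z by 15): {z=13}
  after event 3 (t=14: INC x by 2): {x=2, z=13}
  after event 4 (t=17: INC z by 15): {x=2, z=28}
  after event 5 (t=26: SET y = 17): {x=2, y=17, z=28}
  after event 6 (t=36: DEL y): {x=2, z=28}
  after event 7 (t=40: SET z = 11): {x=2, z=11}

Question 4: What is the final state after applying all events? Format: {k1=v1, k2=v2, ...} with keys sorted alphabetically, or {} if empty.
  after event 1 (t=10: DEC z by 2): {z=-2}
  after event 2 (t=11: INC z by 15): {z=13}
  after event 3 (t=14: INC x by 2): {x=2, z=13}
  after event 4 (t=17: INC z by 15): {x=2, z=28}
  after event 5 (t=26: SET y = 17): {x=2, y=17, z=28}
  after event 6 (t=36: DEL y): {x=2, z=28}
  after event 7 (t=40: SET z = 11): {x=2, z=11}
  after event 8 (t=50: SET z = 42): {x=2, z=42}
  after event 9 (t=51: DEL z): {x=2}

Answer: {x=2}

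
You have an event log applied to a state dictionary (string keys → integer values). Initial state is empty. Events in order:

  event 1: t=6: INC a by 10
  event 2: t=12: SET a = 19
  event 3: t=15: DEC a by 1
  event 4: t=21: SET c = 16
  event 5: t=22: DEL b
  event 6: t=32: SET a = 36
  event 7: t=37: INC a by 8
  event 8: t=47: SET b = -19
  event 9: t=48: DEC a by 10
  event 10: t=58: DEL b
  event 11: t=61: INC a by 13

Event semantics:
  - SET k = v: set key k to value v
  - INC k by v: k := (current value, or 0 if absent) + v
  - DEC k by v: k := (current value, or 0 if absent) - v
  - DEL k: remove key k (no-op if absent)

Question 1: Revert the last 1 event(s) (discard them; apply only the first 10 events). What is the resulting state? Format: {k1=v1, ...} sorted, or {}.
Keep first 10 events (discard last 1):
  after event 1 (t=6: INC a by 10): {a=10}
  after event 2 (t=12: SET a = 19): {a=19}
  after event 3 (t=15: DEC a by 1): {a=18}
  after event 4 (t=21: SET c = 16): {a=18, c=16}
  after event 5 (t=22: DEL b): {a=18, c=16}
  after event 6 (t=32: SET a = 36): {a=36, c=16}
  after event 7 (t=37: INC a by 8): {a=44, c=16}
  after event 8 (t=47: SET b = -19): {a=44, b=-19, c=16}
  after event 9 (t=48: DEC a by 10): {a=34, b=-19, c=16}
  after event 10 (t=58: DEL b): {a=34, c=16}

Answer: {a=34, c=16}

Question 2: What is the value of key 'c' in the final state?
Track key 'c' through all 11 events:
  event 1 (t=6: INC a by 10): c unchanged
  event 2 (t=12: SET a = 19): c unchanged
  event 3 (t=15: DEC a by 1): c unchanged
  event 4 (t=21: SET c = 16): c (absent) -> 16
  event 5 (t=22: DEL b): c unchanged
  event 6 (t=32: SET a = 36): c unchanged
  event 7 (t=37: INC a by 8): c unchanged
  event 8 (t=47: SET b = -19): c unchanged
  event 9 (t=48: DEC a by 10): c unchanged
  event 10 (t=58: DEL b): c unchanged
  event 11 (t=61: INC a by 13): c unchanged
Final: c = 16

Answer: 16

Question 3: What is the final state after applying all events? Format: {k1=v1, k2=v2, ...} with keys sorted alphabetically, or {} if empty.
Answer: {a=47, c=16}

Derivation:
  after event 1 (t=6: INC a by 10): {a=10}
  after event 2 (t=12: SET a = 19): {a=19}
  after event 3 (t=15: DEC a by 1): {a=18}
  after event 4 (t=21: SET c = 16): {a=18, c=16}
  after event 5 (t=22: DEL b): {a=18, c=16}
  after event 6 (t=32: SET a = 36): {a=36, c=16}
  after event 7 (t=37: INC a by 8): {a=44, c=16}
  after event 8 (t=47: SET b = -19): {a=44, b=-19, c=16}
  after event 9 (t=48: DEC a by 10): {a=34, b=-19, c=16}
  after event 10 (t=58: DEL b): {a=34, c=16}
  after event 11 (t=61: INC a by 13): {a=47, c=16}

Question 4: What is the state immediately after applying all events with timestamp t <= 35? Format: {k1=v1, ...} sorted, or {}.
Answer: {a=36, c=16}

Derivation:
Apply events with t <= 35 (6 events):
  after event 1 (t=6: INC a by 10): {a=10}
  after event 2 (t=12: SET a = 19): {a=19}
  after event 3 (t=15: DEC a by 1): {a=18}
  after event 4 (t=21: SET c = 16): {a=18, c=16}
  after event 5 (t=22: DEL b): {a=18, c=16}
  after event 6 (t=32: SET a = 36): {a=36, c=16}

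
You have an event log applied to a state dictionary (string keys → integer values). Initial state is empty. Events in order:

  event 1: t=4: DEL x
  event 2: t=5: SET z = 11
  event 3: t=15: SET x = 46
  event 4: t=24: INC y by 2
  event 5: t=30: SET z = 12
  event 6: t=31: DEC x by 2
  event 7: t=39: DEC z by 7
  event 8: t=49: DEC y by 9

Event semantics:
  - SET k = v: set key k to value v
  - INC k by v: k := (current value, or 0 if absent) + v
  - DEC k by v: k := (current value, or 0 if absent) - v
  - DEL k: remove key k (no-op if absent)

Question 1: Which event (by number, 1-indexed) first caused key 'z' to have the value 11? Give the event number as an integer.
Answer: 2

Derivation:
Looking for first event where z becomes 11:
  event 2: z (absent) -> 11  <-- first match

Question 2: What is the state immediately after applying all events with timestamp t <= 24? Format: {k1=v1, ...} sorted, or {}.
Apply events with t <= 24 (4 events):
  after event 1 (t=4: DEL x): {}
  after event 2 (t=5: SET z = 11): {z=11}
  after event 3 (t=15: SET x = 46): {x=46, z=11}
  after event 4 (t=24: INC y by 2): {x=46, y=2, z=11}

Answer: {x=46, y=2, z=11}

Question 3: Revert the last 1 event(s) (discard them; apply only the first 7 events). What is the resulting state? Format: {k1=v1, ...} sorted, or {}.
Keep first 7 events (discard last 1):
  after event 1 (t=4: DEL x): {}
  after event 2 (t=5: SET z = 11): {z=11}
  after event 3 (t=15: SET x = 46): {x=46, z=11}
  after event 4 (t=24: INC y by 2): {x=46, y=2, z=11}
  after event 5 (t=30: SET z = 12): {x=46, y=2, z=12}
  after event 6 (t=31: DEC x by 2): {x=44, y=2, z=12}
  after event 7 (t=39: DEC z by 7): {x=44, y=2, z=5}

Answer: {x=44, y=2, z=5}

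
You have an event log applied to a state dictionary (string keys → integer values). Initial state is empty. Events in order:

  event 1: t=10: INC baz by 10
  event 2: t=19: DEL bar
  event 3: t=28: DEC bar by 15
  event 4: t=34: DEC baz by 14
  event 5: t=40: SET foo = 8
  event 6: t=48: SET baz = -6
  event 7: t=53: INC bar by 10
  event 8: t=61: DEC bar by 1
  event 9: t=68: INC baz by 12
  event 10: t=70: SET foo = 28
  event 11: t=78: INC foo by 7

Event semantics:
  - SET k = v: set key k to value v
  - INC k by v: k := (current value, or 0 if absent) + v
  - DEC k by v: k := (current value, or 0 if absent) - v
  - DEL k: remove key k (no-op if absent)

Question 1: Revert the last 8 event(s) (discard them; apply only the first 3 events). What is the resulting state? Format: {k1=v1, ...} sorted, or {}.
Keep first 3 events (discard last 8):
  after event 1 (t=10: INC baz by 10): {baz=10}
  after event 2 (t=19: DEL bar): {baz=10}
  after event 3 (t=28: DEC bar by 15): {bar=-15, baz=10}

Answer: {bar=-15, baz=10}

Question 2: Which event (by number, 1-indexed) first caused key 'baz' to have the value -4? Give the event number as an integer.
Answer: 4

Derivation:
Looking for first event where baz becomes -4:
  event 1: baz = 10
  event 2: baz = 10
  event 3: baz = 10
  event 4: baz 10 -> -4  <-- first match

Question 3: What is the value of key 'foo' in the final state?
Track key 'foo' through all 11 events:
  event 1 (t=10: INC baz by 10): foo unchanged
  event 2 (t=19: DEL bar): foo unchanged
  event 3 (t=28: DEC bar by 15): foo unchanged
  event 4 (t=34: DEC baz by 14): foo unchanged
  event 5 (t=40: SET foo = 8): foo (absent) -> 8
  event 6 (t=48: SET baz = -6): foo unchanged
  event 7 (t=53: INC bar by 10): foo unchanged
  event 8 (t=61: DEC bar by 1): foo unchanged
  event 9 (t=68: INC baz by 12): foo unchanged
  event 10 (t=70: SET foo = 28): foo 8 -> 28
  event 11 (t=78: INC foo by 7): foo 28 -> 35
Final: foo = 35

Answer: 35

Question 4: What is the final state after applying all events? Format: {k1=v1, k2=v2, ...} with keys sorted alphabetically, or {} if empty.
Answer: {bar=-6, baz=6, foo=35}

Derivation:
  after event 1 (t=10: INC baz by 10): {baz=10}
  after event 2 (t=19: DEL bar): {baz=10}
  after event 3 (t=28: DEC bar by 15): {bar=-15, baz=10}
  after event 4 (t=34: DEC baz by 14): {bar=-15, baz=-4}
  after event 5 (t=40: SET foo = 8): {bar=-15, baz=-4, foo=8}
  after event 6 (t=48: SET baz = -6): {bar=-15, baz=-6, foo=8}
  after event 7 (t=53: INC bar by 10): {bar=-5, baz=-6, foo=8}
  after event 8 (t=61: DEC bar by 1): {bar=-6, baz=-6, foo=8}
  after event 9 (t=68: INC baz by 12): {bar=-6, baz=6, foo=8}
  after event 10 (t=70: SET foo = 28): {bar=-6, baz=6, foo=28}
  after event 11 (t=78: INC foo by 7): {bar=-6, baz=6, foo=35}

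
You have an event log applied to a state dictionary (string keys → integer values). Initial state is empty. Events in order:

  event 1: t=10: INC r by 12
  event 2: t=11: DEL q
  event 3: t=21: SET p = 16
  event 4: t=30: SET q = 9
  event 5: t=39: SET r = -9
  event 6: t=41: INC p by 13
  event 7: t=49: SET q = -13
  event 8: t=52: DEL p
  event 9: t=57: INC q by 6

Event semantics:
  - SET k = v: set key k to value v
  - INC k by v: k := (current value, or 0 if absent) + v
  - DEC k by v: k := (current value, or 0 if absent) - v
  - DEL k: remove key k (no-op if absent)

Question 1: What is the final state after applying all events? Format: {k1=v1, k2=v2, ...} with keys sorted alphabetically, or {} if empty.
Answer: {q=-7, r=-9}

Derivation:
  after event 1 (t=10: INC r by 12): {r=12}
  after event 2 (t=11: DEL q): {r=12}
  after event 3 (t=21: SET p = 16): {p=16, r=12}
  after event 4 (t=30: SET q = 9): {p=16, q=9, r=12}
  after event 5 (t=39: SET r = -9): {p=16, q=9, r=-9}
  after event 6 (t=41: INC p by 13): {p=29, q=9, r=-9}
  after event 7 (t=49: SET q = -13): {p=29, q=-13, r=-9}
  after event 8 (t=52: DEL p): {q=-13, r=-9}
  after event 9 (t=57: INC q by 6): {q=-7, r=-9}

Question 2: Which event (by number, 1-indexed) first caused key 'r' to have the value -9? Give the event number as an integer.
Looking for first event where r becomes -9:
  event 1: r = 12
  event 2: r = 12
  event 3: r = 12
  event 4: r = 12
  event 5: r 12 -> -9  <-- first match

Answer: 5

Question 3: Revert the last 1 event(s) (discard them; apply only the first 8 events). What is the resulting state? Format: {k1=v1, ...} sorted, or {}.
Answer: {q=-13, r=-9}

Derivation:
Keep first 8 events (discard last 1):
  after event 1 (t=10: INC r by 12): {r=12}
  after event 2 (t=11: DEL q): {r=12}
  after event 3 (t=21: SET p = 16): {p=16, r=12}
  after event 4 (t=30: SET q = 9): {p=16, q=9, r=12}
  after event 5 (t=39: SET r = -9): {p=16, q=9, r=-9}
  after event 6 (t=41: INC p by 13): {p=29, q=9, r=-9}
  after event 7 (t=49: SET q = -13): {p=29, q=-13, r=-9}
  after event 8 (t=52: DEL p): {q=-13, r=-9}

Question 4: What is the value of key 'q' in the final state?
Answer: -7

Derivation:
Track key 'q' through all 9 events:
  event 1 (t=10: INC r by 12): q unchanged
  event 2 (t=11: DEL q): q (absent) -> (absent)
  event 3 (t=21: SET p = 16): q unchanged
  event 4 (t=30: SET q = 9): q (absent) -> 9
  event 5 (t=39: SET r = -9): q unchanged
  event 6 (t=41: INC p by 13): q unchanged
  event 7 (t=49: SET q = -13): q 9 -> -13
  event 8 (t=52: DEL p): q unchanged
  event 9 (t=57: INC q by 6): q -13 -> -7
Final: q = -7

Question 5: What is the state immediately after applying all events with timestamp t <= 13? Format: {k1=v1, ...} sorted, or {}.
Answer: {r=12}

Derivation:
Apply events with t <= 13 (2 events):
  after event 1 (t=10: INC r by 12): {r=12}
  after event 2 (t=11: DEL q): {r=12}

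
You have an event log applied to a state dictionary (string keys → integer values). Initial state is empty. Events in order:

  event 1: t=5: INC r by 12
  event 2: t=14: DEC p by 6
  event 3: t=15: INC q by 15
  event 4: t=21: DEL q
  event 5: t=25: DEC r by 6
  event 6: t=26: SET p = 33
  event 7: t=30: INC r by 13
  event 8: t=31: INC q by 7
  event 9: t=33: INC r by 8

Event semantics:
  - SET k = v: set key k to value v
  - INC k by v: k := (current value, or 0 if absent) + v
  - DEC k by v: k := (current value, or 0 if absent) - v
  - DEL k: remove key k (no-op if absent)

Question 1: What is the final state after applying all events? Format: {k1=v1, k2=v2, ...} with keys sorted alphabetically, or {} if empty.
Answer: {p=33, q=7, r=27}

Derivation:
  after event 1 (t=5: INC r by 12): {r=12}
  after event 2 (t=14: DEC p by 6): {p=-6, r=12}
  after event 3 (t=15: INC q by 15): {p=-6, q=15, r=12}
  after event 4 (t=21: DEL q): {p=-6, r=12}
  after event 5 (t=25: DEC r by 6): {p=-6, r=6}
  after event 6 (t=26: SET p = 33): {p=33, r=6}
  after event 7 (t=30: INC r by 13): {p=33, r=19}
  after event 8 (t=31: INC q by 7): {p=33, q=7, r=19}
  after event 9 (t=33: INC r by 8): {p=33, q=7, r=27}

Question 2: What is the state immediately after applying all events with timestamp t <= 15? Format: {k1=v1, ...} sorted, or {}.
Answer: {p=-6, q=15, r=12}

Derivation:
Apply events with t <= 15 (3 events):
  after event 1 (t=5: INC r by 12): {r=12}
  after event 2 (t=14: DEC p by 6): {p=-6, r=12}
  after event 3 (t=15: INC q by 15): {p=-6, q=15, r=12}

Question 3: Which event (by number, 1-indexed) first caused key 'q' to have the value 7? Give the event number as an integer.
Looking for first event where q becomes 7:
  event 3: q = 15
  event 4: q = (absent)
  event 8: q (absent) -> 7  <-- first match

Answer: 8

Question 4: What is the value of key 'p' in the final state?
Track key 'p' through all 9 events:
  event 1 (t=5: INC r by 12): p unchanged
  event 2 (t=14: DEC p by 6): p (absent) -> -6
  event 3 (t=15: INC q by 15): p unchanged
  event 4 (t=21: DEL q): p unchanged
  event 5 (t=25: DEC r by 6): p unchanged
  event 6 (t=26: SET p = 33): p -6 -> 33
  event 7 (t=30: INC r by 13): p unchanged
  event 8 (t=31: INC q by 7): p unchanged
  event 9 (t=33: INC r by 8): p unchanged
Final: p = 33

Answer: 33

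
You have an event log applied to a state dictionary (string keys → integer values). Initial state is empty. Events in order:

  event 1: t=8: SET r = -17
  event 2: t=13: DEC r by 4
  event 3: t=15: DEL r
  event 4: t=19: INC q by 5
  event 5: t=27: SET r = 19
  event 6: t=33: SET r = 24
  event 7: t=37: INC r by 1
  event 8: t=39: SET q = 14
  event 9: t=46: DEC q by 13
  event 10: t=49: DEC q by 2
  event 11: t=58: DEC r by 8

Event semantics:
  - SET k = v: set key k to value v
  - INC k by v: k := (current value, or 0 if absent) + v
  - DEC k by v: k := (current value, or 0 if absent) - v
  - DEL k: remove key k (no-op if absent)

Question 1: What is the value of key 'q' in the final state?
Answer: -1

Derivation:
Track key 'q' through all 11 events:
  event 1 (t=8: SET r = -17): q unchanged
  event 2 (t=13: DEC r by 4): q unchanged
  event 3 (t=15: DEL r): q unchanged
  event 4 (t=19: INC q by 5): q (absent) -> 5
  event 5 (t=27: SET r = 19): q unchanged
  event 6 (t=33: SET r = 24): q unchanged
  event 7 (t=37: INC r by 1): q unchanged
  event 8 (t=39: SET q = 14): q 5 -> 14
  event 9 (t=46: DEC q by 13): q 14 -> 1
  event 10 (t=49: DEC q by 2): q 1 -> -1
  event 11 (t=58: DEC r by 8): q unchanged
Final: q = -1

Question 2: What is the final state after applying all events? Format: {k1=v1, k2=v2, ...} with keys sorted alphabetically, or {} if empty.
Answer: {q=-1, r=17}

Derivation:
  after event 1 (t=8: SET r = -17): {r=-17}
  after event 2 (t=13: DEC r by 4): {r=-21}
  after event 3 (t=15: DEL r): {}
  after event 4 (t=19: INC q by 5): {q=5}
  after event 5 (t=27: SET r = 19): {q=5, r=19}
  after event 6 (t=33: SET r = 24): {q=5, r=24}
  after event 7 (t=37: INC r by 1): {q=5, r=25}
  after event 8 (t=39: SET q = 14): {q=14, r=25}
  after event 9 (t=46: DEC q by 13): {q=1, r=25}
  after event 10 (t=49: DEC q by 2): {q=-1, r=25}
  after event 11 (t=58: DEC r by 8): {q=-1, r=17}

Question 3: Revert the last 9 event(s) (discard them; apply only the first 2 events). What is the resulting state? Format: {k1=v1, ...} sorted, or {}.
Keep first 2 events (discard last 9):
  after event 1 (t=8: SET r = -17): {r=-17}
  after event 2 (t=13: DEC r by 4): {r=-21}

Answer: {r=-21}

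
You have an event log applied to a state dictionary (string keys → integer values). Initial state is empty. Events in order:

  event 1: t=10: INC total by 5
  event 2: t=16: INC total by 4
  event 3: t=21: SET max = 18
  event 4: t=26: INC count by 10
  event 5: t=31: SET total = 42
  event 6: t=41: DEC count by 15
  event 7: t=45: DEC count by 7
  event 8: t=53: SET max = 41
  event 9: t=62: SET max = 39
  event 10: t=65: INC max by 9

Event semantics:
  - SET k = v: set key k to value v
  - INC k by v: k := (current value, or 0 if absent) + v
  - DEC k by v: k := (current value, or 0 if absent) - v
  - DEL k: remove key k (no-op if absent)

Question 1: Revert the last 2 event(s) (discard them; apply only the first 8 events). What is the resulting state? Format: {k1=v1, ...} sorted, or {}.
Answer: {count=-12, max=41, total=42}

Derivation:
Keep first 8 events (discard last 2):
  after event 1 (t=10: INC total by 5): {total=5}
  after event 2 (t=16: INC total by 4): {total=9}
  after event 3 (t=21: SET max = 18): {max=18, total=9}
  after event 4 (t=26: INC count by 10): {count=10, max=18, total=9}
  after event 5 (t=31: SET total = 42): {count=10, max=18, total=42}
  after event 6 (t=41: DEC count by 15): {count=-5, max=18, total=42}
  after event 7 (t=45: DEC count by 7): {count=-12, max=18, total=42}
  after event 8 (t=53: SET max = 41): {count=-12, max=41, total=42}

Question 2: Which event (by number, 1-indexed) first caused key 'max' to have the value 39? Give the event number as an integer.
Looking for first event where max becomes 39:
  event 3: max = 18
  event 4: max = 18
  event 5: max = 18
  event 6: max = 18
  event 7: max = 18
  event 8: max = 41
  event 9: max 41 -> 39  <-- first match

Answer: 9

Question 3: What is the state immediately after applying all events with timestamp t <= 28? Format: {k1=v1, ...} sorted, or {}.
Apply events with t <= 28 (4 events):
  after event 1 (t=10: INC total by 5): {total=5}
  after event 2 (t=16: INC total by 4): {total=9}
  after event 3 (t=21: SET max = 18): {max=18, total=9}
  after event 4 (t=26: INC count by 10): {count=10, max=18, total=9}

Answer: {count=10, max=18, total=9}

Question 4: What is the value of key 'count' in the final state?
Track key 'count' through all 10 events:
  event 1 (t=10: INC total by 5): count unchanged
  event 2 (t=16: INC total by 4): count unchanged
  event 3 (t=21: SET max = 18): count unchanged
  event 4 (t=26: INC count by 10): count (absent) -> 10
  event 5 (t=31: SET total = 42): count unchanged
  event 6 (t=41: DEC count by 15): count 10 -> -5
  event 7 (t=45: DEC count by 7): count -5 -> -12
  event 8 (t=53: SET max = 41): count unchanged
  event 9 (t=62: SET max = 39): count unchanged
  event 10 (t=65: INC max by 9): count unchanged
Final: count = -12

Answer: -12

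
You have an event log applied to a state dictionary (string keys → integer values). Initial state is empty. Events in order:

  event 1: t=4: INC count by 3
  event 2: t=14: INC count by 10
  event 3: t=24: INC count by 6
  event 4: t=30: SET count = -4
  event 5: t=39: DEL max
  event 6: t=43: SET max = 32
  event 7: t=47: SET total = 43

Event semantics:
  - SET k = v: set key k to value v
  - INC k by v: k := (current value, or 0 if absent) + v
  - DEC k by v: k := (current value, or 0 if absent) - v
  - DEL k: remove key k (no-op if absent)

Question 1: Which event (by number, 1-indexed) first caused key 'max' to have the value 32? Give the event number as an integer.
Answer: 6

Derivation:
Looking for first event where max becomes 32:
  event 6: max (absent) -> 32  <-- first match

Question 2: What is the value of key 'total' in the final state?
Track key 'total' through all 7 events:
  event 1 (t=4: INC count by 3): total unchanged
  event 2 (t=14: INC count by 10): total unchanged
  event 3 (t=24: INC count by 6): total unchanged
  event 4 (t=30: SET count = -4): total unchanged
  event 5 (t=39: DEL max): total unchanged
  event 6 (t=43: SET max = 32): total unchanged
  event 7 (t=47: SET total = 43): total (absent) -> 43
Final: total = 43

Answer: 43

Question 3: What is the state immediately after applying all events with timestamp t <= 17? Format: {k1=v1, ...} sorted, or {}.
Apply events with t <= 17 (2 events):
  after event 1 (t=4: INC count by 3): {count=3}
  after event 2 (t=14: INC count by 10): {count=13}

Answer: {count=13}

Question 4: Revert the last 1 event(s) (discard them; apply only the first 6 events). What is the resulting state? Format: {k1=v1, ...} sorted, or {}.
Answer: {count=-4, max=32}

Derivation:
Keep first 6 events (discard last 1):
  after event 1 (t=4: INC count by 3): {count=3}
  after event 2 (t=14: INC count by 10): {count=13}
  after event 3 (t=24: INC count by 6): {count=19}
  after event 4 (t=30: SET count = -4): {count=-4}
  after event 5 (t=39: DEL max): {count=-4}
  after event 6 (t=43: SET max = 32): {count=-4, max=32}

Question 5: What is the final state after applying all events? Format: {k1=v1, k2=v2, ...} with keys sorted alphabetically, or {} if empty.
  after event 1 (t=4: INC count by 3): {count=3}
  after event 2 (t=14: INC count by 10): {count=13}
  after event 3 (t=24: INC count by 6): {count=19}
  after event 4 (t=30: SET count = -4): {count=-4}
  after event 5 (t=39: DEL max): {count=-4}
  after event 6 (t=43: SET max = 32): {count=-4, max=32}
  after event 7 (t=47: SET total = 43): {count=-4, max=32, total=43}

Answer: {count=-4, max=32, total=43}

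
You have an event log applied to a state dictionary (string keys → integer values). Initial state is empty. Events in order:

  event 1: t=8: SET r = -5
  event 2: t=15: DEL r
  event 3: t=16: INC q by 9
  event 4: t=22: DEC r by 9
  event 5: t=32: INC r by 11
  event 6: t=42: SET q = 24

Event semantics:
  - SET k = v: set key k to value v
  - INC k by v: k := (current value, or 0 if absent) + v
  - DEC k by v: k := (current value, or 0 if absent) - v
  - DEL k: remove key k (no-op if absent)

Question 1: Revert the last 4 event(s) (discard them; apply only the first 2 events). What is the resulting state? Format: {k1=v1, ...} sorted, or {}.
Keep first 2 events (discard last 4):
  after event 1 (t=8: SET r = -5): {r=-5}
  after event 2 (t=15: DEL r): {}

Answer: {}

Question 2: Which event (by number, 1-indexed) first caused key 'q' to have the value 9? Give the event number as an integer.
Looking for first event where q becomes 9:
  event 3: q (absent) -> 9  <-- first match

Answer: 3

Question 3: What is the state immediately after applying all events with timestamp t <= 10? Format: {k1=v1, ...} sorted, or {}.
Answer: {r=-5}

Derivation:
Apply events with t <= 10 (1 events):
  after event 1 (t=8: SET r = -5): {r=-5}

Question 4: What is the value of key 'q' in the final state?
Answer: 24

Derivation:
Track key 'q' through all 6 events:
  event 1 (t=8: SET r = -5): q unchanged
  event 2 (t=15: DEL r): q unchanged
  event 3 (t=16: INC q by 9): q (absent) -> 9
  event 4 (t=22: DEC r by 9): q unchanged
  event 5 (t=32: INC r by 11): q unchanged
  event 6 (t=42: SET q = 24): q 9 -> 24
Final: q = 24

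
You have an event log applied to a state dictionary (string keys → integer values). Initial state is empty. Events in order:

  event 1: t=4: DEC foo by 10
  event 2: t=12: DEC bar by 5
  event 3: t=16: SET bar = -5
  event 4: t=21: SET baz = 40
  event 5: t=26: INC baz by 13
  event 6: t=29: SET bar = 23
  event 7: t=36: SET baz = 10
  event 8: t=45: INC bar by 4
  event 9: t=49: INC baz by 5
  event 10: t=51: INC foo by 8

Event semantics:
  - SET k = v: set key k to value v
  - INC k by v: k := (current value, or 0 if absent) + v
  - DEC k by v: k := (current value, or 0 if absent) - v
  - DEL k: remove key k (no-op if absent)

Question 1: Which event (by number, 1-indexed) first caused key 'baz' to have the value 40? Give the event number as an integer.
Answer: 4

Derivation:
Looking for first event where baz becomes 40:
  event 4: baz (absent) -> 40  <-- first match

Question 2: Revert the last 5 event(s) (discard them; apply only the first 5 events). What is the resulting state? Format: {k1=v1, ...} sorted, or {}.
Keep first 5 events (discard last 5):
  after event 1 (t=4: DEC foo by 10): {foo=-10}
  after event 2 (t=12: DEC bar by 5): {bar=-5, foo=-10}
  after event 3 (t=16: SET bar = -5): {bar=-5, foo=-10}
  after event 4 (t=21: SET baz = 40): {bar=-5, baz=40, foo=-10}
  after event 5 (t=26: INC baz by 13): {bar=-5, baz=53, foo=-10}

Answer: {bar=-5, baz=53, foo=-10}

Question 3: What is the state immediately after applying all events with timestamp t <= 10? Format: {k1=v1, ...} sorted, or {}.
Answer: {foo=-10}

Derivation:
Apply events with t <= 10 (1 events):
  after event 1 (t=4: DEC foo by 10): {foo=-10}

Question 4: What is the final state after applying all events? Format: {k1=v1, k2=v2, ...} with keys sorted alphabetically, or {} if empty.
  after event 1 (t=4: DEC foo by 10): {foo=-10}
  after event 2 (t=12: DEC bar by 5): {bar=-5, foo=-10}
  after event 3 (t=16: SET bar = -5): {bar=-5, foo=-10}
  after event 4 (t=21: SET baz = 40): {bar=-5, baz=40, foo=-10}
  after event 5 (t=26: INC baz by 13): {bar=-5, baz=53, foo=-10}
  after event 6 (t=29: SET bar = 23): {bar=23, baz=53, foo=-10}
  after event 7 (t=36: SET baz = 10): {bar=23, baz=10, foo=-10}
  after event 8 (t=45: INC bar by 4): {bar=27, baz=10, foo=-10}
  after event 9 (t=49: INC baz by 5): {bar=27, baz=15, foo=-10}
  after event 10 (t=51: INC foo by 8): {bar=27, baz=15, foo=-2}

Answer: {bar=27, baz=15, foo=-2}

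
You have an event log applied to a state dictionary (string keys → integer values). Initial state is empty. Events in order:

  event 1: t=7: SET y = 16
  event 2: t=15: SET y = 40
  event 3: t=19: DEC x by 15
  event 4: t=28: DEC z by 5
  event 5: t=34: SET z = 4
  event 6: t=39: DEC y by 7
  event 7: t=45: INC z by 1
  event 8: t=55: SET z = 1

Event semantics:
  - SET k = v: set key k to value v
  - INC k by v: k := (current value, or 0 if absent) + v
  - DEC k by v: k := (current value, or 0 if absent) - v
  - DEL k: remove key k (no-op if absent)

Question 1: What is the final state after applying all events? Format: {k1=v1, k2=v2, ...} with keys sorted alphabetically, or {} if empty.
  after event 1 (t=7: SET y = 16): {y=16}
  after event 2 (t=15: SET y = 40): {y=40}
  after event 3 (t=19: DEC x by 15): {x=-15, y=40}
  after event 4 (t=28: DEC z by 5): {x=-15, y=40, z=-5}
  after event 5 (t=34: SET z = 4): {x=-15, y=40, z=4}
  after event 6 (t=39: DEC y by 7): {x=-15, y=33, z=4}
  after event 7 (t=45: INC z by 1): {x=-15, y=33, z=5}
  after event 8 (t=55: SET z = 1): {x=-15, y=33, z=1}

Answer: {x=-15, y=33, z=1}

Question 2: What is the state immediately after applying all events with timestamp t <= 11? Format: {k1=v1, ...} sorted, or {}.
Apply events with t <= 11 (1 events):
  after event 1 (t=7: SET y = 16): {y=16}

Answer: {y=16}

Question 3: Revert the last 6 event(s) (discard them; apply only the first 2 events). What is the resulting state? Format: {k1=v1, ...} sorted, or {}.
Answer: {y=40}

Derivation:
Keep first 2 events (discard last 6):
  after event 1 (t=7: SET y = 16): {y=16}
  after event 2 (t=15: SET y = 40): {y=40}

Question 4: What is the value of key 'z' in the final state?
Answer: 1

Derivation:
Track key 'z' through all 8 events:
  event 1 (t=7: SET y = 16): z unchanged
  event 2 (t=15: SET y = 40): z unchanged
  event 3 (t=19: DEC x by 15): z unchanged
  event 4 (t=28: DEC z by 5): z (absent) -> -5
  event 5 (t=34: SET z = 4): z -5 -> 4
  event 6 (t=39: DEC y by 7): z unchanged
  event 7 (t=45: INC z by 1): z 4 -> 5
  event 8 (t=55: SET z = 1): z 5 -> 1
Final: z = 1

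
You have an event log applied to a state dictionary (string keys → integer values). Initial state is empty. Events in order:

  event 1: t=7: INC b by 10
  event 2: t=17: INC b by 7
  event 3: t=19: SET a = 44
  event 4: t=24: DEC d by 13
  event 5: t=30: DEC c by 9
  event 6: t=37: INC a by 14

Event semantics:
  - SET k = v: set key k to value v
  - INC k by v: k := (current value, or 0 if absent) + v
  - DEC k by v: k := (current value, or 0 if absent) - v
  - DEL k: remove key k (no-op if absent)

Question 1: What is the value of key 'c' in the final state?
Answer: -9

Derivation:
Track key 'c' through all 6 events:
  event 1 (t=7: INC b by 10): c unchanged
  event 2 (t=17: INC b by 7): c unchanged
  event 3 (t=19: SET a = 44): c unchanged
  event 4 (t=24: DEC d by 13): c unchanged
  event 5 (t=30: DEC c by 9): c (absent) -> -9
  event 6 (t=37: INC a by 14): c unchanged
Final: c = -9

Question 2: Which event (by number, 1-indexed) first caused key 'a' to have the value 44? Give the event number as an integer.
Answer: 3

Derivation:
Looking for first event where a becomes 44:
  event 3: a (absent) -> 44  <-- first match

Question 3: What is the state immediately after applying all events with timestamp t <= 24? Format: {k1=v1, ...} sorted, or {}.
Answer: {a=44, b=17, d=-13}

Derivation:
Apply events with t <= 24 (4 events):
  after event 1 (t=7: INC b by 10): {b=10}
  after event 2 (t=17: INC b by 7): {b=17}
  after event 3 (t=19: SET a = 44): {a=44, b=17}
  after event 4 (t=24: DEC d by 13): {a=44, b=17, d=-13}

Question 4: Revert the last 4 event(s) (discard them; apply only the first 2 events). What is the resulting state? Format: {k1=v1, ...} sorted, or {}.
Answer: {b=17}

Derivation:
Keep first 2 events (discard last 4):
  after event 1 (t=7: INC b by 10): {b=10}
  after event 2 (t=17: INC b by 7): {b=17}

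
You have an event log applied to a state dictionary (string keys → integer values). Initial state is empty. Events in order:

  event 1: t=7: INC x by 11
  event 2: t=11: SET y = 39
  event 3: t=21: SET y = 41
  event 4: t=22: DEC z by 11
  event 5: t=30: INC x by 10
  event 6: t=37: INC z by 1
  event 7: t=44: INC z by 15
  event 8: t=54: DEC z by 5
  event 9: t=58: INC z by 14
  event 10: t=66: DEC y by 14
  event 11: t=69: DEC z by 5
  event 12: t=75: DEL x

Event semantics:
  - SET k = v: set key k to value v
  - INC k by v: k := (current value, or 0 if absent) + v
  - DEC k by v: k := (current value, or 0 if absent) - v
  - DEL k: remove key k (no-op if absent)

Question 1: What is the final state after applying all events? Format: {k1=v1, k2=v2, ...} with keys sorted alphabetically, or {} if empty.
  after event 1 (t=7: INC x by 11): {x=11}
  after event 2 (t=11: SET y = 39): {x=11, y=39}
  after event 3 (t=21: SET y = 41): {x=11, y=41}
  after event 4 (t=22: DEC z by 11): {x=11, y=41, z=-11}
  after event 5 (t=30: INC x by 10): {x=21, y=41, z=-11}
  after event 6 (t=37: INC z by 1): {x=21, y=41, z=-10}
  after event 7 (t=44: INC z by 15): {x=21, y=41, z=5}
  after event 8 (t=54: DEC z by 5): {x=21, y=41, z=0}
  after event 9 (t=58: INC z by 14): {x=21, y=41, z=14}
  after event 10 (t=66: DEC y by 14): {x=21, y=27, z=14}
  after event 11 (t=69: DEC z by 5): {x=21, y=27, z=9}
  after event 12 (t=75: DEL x): {y=27, z=9}

Answer: {y=27, z=9}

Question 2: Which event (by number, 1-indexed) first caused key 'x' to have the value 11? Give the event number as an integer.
Answer: 1

Derivation:
Looking for first event where x becomes 11:
  event 1: x (absent) -> 11  <-- first match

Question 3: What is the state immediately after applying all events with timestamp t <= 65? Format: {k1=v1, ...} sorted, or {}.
Apply events with t <= 65 (9 events):
  after event 1 (t=7: INC x by 11): {x=11}
  after event 2 (t=11: SET y = 39): {x=11, y=39}
  after event 3 (t=21: SET y = 41): {x=11, y=41}
  after event 4 (t=22: DEC z by 11): {x=11, y=41, z=-11}
  after event 5 (t=30: INC x by 10): {x=21, y=41, z=-11}
  after event 6 (t=37: INC z by 1): {x=21, y=41, z=-10}
  after event 7 (t=44: INC z by 15): {x=21, y=41, z=5}
  after event 8 (t=54: DEC z by 5): {x=21, y=41, z=0}
  after event 9 (t=58: INC z by 14): {x=21, y=41, z=14}

Answer: {x=21, y=41, z=14}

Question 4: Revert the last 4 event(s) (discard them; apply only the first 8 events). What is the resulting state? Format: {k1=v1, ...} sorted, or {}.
Keep first 8 events (discard last 4):
  after event 1 (t=7: INC x by 11): {x=11}
  after event 2 (t=11: SET y = 39): {x=11, y=39}
  after event 3 (t=21: SET y = 41): {x=11, y=41}
  after event 4 (t=22: DEC z by 11): {x=11, y=41, z=-11}
  after event 5 (t=30: INC x by 10): {x=21, y=41, z=-11}
  after event 6 (t=37: INC z by 1): {x=21, y=41, z=-10}
  after event 7 (t=44: INC z by 15): {x=21, y=41, z=5}
  after event 8 (t=54: DEC z by 5): {x=21, y=41, z=0}

Answer: {x=21, y=41, z=0}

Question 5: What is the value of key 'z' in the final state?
Answer: 9

Derivation:
Track key 'z' through all 12 events:
  event 1 (t=7: INC x by 11): z unchanged
  event 2 (t=11: SET y = 39): z unchanged
  event 3 (t=21: SET y = 41): z unchanged
  event 4 (t=22: DEC z by 11): z (absent) -> -11
  event 5 (t=30: INC x by 10): z unchanged
  event 6 (t=37: INC z by 1): z -11 -> -10
  event 7 (t=44: INC z by 15): z -10 -> 5
  event 8 (t=54: DEC z by 5): z 5 -> 0
  event 9 (t=58: INC z by 14): z 0 -> 14
  event 10 (t=66: DEC y by 14): z unchanged
  event 11 (t=69: DEC z by 5): z 14 -> 9
  event 12 (t=75: DEL x): z unchanged
Final: z = 9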